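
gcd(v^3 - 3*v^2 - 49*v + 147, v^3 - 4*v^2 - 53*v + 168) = v^2 + 4*v - 21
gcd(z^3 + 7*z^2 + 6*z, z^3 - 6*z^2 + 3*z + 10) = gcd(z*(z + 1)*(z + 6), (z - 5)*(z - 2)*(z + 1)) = z + 1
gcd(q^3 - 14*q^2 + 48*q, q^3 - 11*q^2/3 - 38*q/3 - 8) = q - 6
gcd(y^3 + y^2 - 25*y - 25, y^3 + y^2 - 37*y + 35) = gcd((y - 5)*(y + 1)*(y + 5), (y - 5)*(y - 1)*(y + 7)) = y - 5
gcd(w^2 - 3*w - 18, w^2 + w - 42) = w - 6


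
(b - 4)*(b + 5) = b^2 + b - 20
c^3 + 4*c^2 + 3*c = c*(c + 1)*(c + 3)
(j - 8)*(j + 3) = j^2 - 5*j - 24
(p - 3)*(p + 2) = p^2 - p - 6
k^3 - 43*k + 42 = (k - 6)*(k - 1)*(k + 7)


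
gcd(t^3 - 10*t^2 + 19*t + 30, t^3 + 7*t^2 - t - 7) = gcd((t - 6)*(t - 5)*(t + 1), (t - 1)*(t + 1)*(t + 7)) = t + 1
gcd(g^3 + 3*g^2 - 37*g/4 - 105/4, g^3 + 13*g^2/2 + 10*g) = g + 5/2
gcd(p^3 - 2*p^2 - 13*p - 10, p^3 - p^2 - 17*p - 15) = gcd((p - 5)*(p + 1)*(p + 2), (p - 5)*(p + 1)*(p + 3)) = p^2 - 4*p - 5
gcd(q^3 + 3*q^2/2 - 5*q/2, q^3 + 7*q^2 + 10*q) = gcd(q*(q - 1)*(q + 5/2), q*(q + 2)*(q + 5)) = q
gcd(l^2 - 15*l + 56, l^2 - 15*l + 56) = l^2 - 15*l + 56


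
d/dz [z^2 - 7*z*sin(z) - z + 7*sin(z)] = -7*z*cos(z) + 2*z + 7*sqrt(2)*cos(z + pi/4) - 1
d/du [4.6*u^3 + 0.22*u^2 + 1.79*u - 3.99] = 13.8*u^2 + 0.44*u + 1.79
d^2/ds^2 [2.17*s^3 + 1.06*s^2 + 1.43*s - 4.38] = 13.02*s + 2.12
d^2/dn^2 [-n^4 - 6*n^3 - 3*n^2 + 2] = -12*n^2 - 36*n - 6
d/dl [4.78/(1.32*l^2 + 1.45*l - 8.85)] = (-12.6192*l - 6.931)/(1.32*l^2 + 1.45*l - 8.85)^2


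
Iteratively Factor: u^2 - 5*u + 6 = (u - 3)*(u - 2)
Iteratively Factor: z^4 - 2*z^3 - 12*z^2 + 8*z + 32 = (z - 2)*(z^3 - 12*z - 16) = (z - 4)*(z - 2)*(z^2 + 4*z + 4) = (z - 4)*(z - 2)*(z + 2)*(z + 2)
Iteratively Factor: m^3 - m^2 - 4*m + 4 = (m + 2)*(m^2 - 3*m + 2) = (m - 1)*(m + 2)*(m - 2)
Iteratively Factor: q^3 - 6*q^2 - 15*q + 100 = (q - 5)*(q^2 - q - 20) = (q - 5)*(q + 4)*(q - 5)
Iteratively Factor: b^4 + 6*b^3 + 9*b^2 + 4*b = (b + 1)*(b^3 + 5*b^2 + 4*b) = (b + 1)*(b + 4)*(b^2 + b) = b*(b + 1)*(b + 4)*(b + 1)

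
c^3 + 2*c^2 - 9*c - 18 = (c - 3)*(c + 2)*(c + 3)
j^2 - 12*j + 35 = (j - 7)*(j - 5)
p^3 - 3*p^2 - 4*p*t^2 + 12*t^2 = (p - 3)*(p - 2*t)*(p + 2*t)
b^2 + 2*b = b*(b + 2)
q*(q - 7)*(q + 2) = q^3 - 5*q^2 - 14*q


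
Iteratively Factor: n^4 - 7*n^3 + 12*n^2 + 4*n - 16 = (n - 2)*(n^3 - 5*n^2 + 2*n + 8) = (n - 4)*(n - 2)*(n^2 - n - 2) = (n - 4)*(n - 2)*(n + 1)*(n - 2)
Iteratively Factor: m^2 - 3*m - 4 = (m + 1)*(m - 4)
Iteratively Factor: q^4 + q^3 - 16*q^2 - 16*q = (q - 4)*(q^3 + 5*q^2 + 4*q) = q*(q - 4)*(q^2 + 5*q + 4) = q*(q - 4)*(q + 4)*(q + 1)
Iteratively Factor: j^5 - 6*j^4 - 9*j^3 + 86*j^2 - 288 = (j + 2)*(j^4 - 8*j^3 + 7*j^2 + 72*j - 144) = (j - 4)*(j + 2)*(j^3 - 4*j^2 - 9*j + 36) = (j - 4)*(j + 2)*(j + 3)*(j^2 - 7*j + 12) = (j - 4)*(j - 3)*(j + 2)*(j + 3)*(j - 4)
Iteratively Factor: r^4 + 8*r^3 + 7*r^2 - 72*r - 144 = (r - 3)*(r^3 + 11*r^2 + 40*r + 48) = (r - 3)*(r + 3)*(r^2 + 8*r + 16) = (r - 3)*(r + 3)*(r + 4)*(r + 4)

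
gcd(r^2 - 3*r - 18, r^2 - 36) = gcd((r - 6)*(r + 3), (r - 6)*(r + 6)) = r - 6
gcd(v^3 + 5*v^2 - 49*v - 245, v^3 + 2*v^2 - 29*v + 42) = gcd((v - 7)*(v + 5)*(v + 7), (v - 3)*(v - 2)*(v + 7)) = v + 7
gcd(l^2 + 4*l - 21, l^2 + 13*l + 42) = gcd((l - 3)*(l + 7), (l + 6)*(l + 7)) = l + 7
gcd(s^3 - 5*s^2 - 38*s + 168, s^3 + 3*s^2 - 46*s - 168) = s^2 - s - 42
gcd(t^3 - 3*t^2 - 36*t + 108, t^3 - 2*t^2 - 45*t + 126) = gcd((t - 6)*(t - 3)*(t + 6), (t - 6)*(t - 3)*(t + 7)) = t^2 - 9*t + 18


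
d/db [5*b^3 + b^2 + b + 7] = 15*b^2 + 2*b + 1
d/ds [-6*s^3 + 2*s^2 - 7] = 2*s*(2 - 9*s)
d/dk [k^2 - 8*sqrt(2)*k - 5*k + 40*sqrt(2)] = 2*k - 8*sqrt(2) - 5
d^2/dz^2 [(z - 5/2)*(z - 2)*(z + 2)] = 6*z - 5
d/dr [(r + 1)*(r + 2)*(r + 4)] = 3*r^2 + 14*r + 14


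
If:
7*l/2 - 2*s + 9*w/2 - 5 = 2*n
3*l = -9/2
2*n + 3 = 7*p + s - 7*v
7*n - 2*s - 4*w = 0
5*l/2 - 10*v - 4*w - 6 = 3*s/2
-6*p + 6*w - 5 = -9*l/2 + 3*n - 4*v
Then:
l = -3/2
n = 16570/9723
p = -32339/25928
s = -544/9723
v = -56283/25928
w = 19513/6482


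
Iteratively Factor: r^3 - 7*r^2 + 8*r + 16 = (r + 1)*(r^2 - 8*r + 16) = (r - 4)*(r + 1)*(r - 4)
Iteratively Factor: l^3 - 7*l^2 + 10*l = (l - 5)*(l^2 - 2*l) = l*(l - 5)*(l - 2)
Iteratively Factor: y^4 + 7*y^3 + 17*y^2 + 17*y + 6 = (y + 1)*(y^3 + 6*y^2 + 11*y + 6) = (y + 1)*(y + 3)*(y^2 + 3*y + 2) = (y + 1)*(y + 2)*(y + 3)*(y + 1)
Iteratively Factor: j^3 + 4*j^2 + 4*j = (j + 2)*(j^2 + 2*j) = (j + 2)^2*(j)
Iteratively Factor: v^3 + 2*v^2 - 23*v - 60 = (v + 4)*(v^2 - 2*v - 15) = (v - 5)*(v + 4)*(v + 3)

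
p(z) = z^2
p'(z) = 2*z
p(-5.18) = 26.83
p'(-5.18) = -10.36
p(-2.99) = 8.94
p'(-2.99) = -5.98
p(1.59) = 2.53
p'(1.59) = 3.18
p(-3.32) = 11.02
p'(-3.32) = -6.64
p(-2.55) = 6.50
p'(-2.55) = -5.10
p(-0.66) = 0.44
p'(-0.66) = -1.32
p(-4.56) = 20.79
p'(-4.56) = -9.12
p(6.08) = 36.97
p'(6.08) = 12.16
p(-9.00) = 81.00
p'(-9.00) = -18.00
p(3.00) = 9.00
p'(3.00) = 6.00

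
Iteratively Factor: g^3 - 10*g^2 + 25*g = (g)*(g^2 - 10*g + 25) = g*(g - 5)*(g - 5)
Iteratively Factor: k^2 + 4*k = (k)*(k + 4)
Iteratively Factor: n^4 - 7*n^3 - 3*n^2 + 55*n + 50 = (n - 5)*(n^3 - 2*n^2 - 13*n - 10) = (n - 5)*(n + 2)*(n^2 - 4*n - 5) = (n - 5)*(n + 1)*(n + 2)*(n - 5)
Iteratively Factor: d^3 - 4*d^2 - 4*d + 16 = (d - 2)*(d^2 - 2*d - 8) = (d - 2)*(d + 2)*(d - 4)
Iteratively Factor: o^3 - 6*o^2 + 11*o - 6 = (o - 2)*(o^2 - 4*o + 3) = (o - 2)*(o - 1)*(o - 3)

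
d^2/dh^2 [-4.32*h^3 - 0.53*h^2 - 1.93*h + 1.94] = -25.92*h - 1.06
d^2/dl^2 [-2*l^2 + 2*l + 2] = -4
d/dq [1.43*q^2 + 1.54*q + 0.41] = 2.86*q + 1.54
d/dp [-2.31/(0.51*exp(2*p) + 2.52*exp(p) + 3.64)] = (2.3562*exp(p) + 5.8212)*exp(p)/(0.51*exp(2*p) + 2.52*exp(p) + 3.64)^2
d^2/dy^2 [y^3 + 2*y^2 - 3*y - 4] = 6*y + 4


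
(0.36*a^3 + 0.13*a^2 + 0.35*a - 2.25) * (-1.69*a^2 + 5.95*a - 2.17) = -0.6084*a^5 + 1.9223*a^4 - 0.5992*a^3 + 5.6029*a^2 - 14.147*a + 4.8825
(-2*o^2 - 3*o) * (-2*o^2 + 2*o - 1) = 4*o^4 + 2*o^3 - 4*o^2 + 3*o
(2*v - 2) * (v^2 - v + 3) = 2*v^3 - 4*v^2 + 8*v - 6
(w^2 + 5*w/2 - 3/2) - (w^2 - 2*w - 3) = 9*w/2 + 3/2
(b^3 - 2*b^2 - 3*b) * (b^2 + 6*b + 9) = b^5 + 4*b^4 - 6*b^3 - 36*b^2 - 27*b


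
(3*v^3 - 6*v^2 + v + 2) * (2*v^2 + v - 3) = 6*v^5 - 9*v^4 - 13*v^3 + 23*v^2 - v - 6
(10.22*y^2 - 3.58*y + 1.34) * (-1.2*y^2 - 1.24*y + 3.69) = -12.264*y^4 - 8.3768*y^3 + 40.543*y^2 - 14.8718*y + 4.9446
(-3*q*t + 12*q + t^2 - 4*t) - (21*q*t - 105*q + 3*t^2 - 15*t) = -24*q*t + 117*q - 2*t^2 + 11*t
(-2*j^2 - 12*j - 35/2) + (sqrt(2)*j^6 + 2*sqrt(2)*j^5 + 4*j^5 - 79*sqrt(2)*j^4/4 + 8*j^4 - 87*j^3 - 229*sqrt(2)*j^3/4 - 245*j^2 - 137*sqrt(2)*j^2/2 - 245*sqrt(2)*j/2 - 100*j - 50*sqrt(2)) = sqrt(2)*j^6 + 2*sqrt(2)*j^5 + 4*j^5 - 79*sqrt(2)*j^4/4 + 8*j^4 - 87*j^3 - 229*sqrt(2)*j^3/4 - 247*j^2 - 137*sqrt(2)*j^2/2 - 245*sqrt(2)*j/2 - 112*j - 50*sqrt(2) - 35/2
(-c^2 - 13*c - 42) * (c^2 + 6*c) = -c^4 - 19*c^3 - 120*c^2 - 252*c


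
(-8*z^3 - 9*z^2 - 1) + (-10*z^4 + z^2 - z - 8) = -10*z^4 - 8*z^3 - 8*z^2 - z - 9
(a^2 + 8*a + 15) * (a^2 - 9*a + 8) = a^4 - a^3 - 49*a^2 - 71*a + 120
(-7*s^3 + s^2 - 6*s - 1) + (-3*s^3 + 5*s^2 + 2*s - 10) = -10*s^3 + 6*s^2 - 4*s - 11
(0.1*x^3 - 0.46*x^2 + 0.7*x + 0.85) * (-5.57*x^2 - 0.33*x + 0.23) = -0.557*x^5 + 2.5292*x^4 - 3.7242*x^3 - 5.0713*x^2 - 0.1195*x + 0.1955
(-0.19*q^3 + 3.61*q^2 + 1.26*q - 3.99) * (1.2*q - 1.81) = -0.228*q^4 + 4.6759*q^3 - 5.0221*q^2 - 7.0686*q + 7.2219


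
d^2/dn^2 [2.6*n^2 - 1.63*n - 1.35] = 5.20000000000000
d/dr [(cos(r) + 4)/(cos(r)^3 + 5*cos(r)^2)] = (17*cos(r) + cos(2*r) + 41)*sin(r)/((cos(r) + 5)^2*cos(r)^3)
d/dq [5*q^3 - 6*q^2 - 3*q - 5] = 15*q^2 - 12*q - 3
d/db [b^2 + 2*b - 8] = 2*b + 2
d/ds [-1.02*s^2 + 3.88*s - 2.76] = 3.88 - 2.04*s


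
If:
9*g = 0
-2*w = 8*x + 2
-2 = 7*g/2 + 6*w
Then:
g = 0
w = -1/3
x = -1/6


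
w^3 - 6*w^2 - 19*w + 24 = (w - 8)*(w - 1)*(w + 3)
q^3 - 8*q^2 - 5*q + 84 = (q - 7)*(q - 4)*(q + 3)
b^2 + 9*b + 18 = (b + 3)*(b + 6)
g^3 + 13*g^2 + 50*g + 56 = (g + 2)*(g + 4)*(g + 7)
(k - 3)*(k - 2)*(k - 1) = k^3 - 6*k^2 + 11*k - 6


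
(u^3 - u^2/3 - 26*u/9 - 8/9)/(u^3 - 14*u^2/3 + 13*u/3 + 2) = (u + 4/3)/(u - 3)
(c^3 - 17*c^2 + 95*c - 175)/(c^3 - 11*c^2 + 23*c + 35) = (c - 5)/(c + 1)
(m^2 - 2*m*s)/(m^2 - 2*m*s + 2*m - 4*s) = m/(m + 2)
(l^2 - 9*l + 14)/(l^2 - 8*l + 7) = (l - 2)/(l - 1)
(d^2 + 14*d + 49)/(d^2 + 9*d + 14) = (d + 7)/(d + 2)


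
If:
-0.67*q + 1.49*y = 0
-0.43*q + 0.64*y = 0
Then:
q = 0.00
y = 0.00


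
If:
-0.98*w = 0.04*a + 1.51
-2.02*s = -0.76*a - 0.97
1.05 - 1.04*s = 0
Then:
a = 1.41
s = 1.01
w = -1.60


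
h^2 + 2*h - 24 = (h - 4)*(h + 6)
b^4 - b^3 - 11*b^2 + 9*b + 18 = (b - 3)*(b - 2)*(b + 1)*(b + 3)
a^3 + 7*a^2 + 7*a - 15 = (a - 1)*(a + 3)*(a + 5)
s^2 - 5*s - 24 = (s - 8)*(s + 3)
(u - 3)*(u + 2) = u^2 - u - 6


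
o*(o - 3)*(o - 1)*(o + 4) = o^4 - 13*o^2 + 12*o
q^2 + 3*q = q*(q + 3)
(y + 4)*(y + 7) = y^2 + 11*y + 28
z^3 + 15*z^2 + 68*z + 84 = (z + 2)*(z + 6)*(z + 7)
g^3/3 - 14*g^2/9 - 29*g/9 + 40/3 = (g/3 + 1)*(g - 5)*(g - 8/3)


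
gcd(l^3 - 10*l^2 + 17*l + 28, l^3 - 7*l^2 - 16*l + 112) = l^2 - 11*l + 28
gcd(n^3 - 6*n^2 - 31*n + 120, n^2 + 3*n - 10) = n + 5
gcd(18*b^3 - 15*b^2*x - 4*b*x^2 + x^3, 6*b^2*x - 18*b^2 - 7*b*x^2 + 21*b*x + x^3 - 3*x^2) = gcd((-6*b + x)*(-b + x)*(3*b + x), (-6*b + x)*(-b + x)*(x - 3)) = 6*b^2 - 7*b*x + x^2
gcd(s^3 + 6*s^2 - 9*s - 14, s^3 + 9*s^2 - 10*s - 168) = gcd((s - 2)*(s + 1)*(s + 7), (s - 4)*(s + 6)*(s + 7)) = s + 7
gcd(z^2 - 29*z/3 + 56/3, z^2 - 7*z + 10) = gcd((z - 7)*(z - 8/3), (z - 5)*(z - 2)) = 1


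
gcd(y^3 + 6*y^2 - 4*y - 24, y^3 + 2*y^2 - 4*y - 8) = y^2 - 4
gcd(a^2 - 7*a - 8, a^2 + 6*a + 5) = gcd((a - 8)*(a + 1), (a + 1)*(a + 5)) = a + 1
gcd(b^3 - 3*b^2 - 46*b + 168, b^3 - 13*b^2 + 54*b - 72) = b^2 - 10*b + 24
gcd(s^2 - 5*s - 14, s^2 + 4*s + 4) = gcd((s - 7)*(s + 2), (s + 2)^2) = s + 2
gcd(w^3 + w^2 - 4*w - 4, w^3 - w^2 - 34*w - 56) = w + 2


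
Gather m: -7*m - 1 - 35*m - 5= -42*m - 6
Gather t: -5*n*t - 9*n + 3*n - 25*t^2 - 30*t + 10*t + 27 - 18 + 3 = -6*n - 25*t^2 + t*(-5*n - 20) + 12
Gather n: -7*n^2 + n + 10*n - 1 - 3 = -7*n^2 + 11*n - 4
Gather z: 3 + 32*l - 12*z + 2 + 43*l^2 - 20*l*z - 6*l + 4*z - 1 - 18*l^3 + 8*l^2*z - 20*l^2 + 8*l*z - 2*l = -18*l^3 + 23*l^2 + 24*l + z*(8*l^2 - 12*l - 8) + 4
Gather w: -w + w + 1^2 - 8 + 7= 0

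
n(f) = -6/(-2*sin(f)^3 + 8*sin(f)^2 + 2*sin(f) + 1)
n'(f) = -6*(6*sin(f)^2*cos(f) - 16*sin(f)*cos(f) - 2*cos(f))/(-2*sin(f)^3 + 8*sin(f)^2 + 2*sin(f) + 1)^2 = 12*(16*sin(2*f) + cos(f) + 3*cos(3*f))/(-sin(f) - sin(3*f) + 8*cos(2*f) - 10)^2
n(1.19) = -0.74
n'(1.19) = 0.39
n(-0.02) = -6.23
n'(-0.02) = 10.85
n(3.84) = -1.69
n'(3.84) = 3.92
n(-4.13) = -0.85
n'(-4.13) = -0.73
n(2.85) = -2.74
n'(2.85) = -7.32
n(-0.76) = -1.47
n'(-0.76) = -3.11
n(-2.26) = -1.17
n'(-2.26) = 2.01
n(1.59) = -0.67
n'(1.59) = -0.02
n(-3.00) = -6.80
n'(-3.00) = 2.88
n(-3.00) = -6.80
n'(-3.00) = 2.88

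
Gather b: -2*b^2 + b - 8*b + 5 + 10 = -2*b^2 - 7*b + 15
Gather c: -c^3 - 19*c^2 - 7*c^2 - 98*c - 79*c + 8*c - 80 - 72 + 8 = -c^3 - 26*c^2 - 169*c - 144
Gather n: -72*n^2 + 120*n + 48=-72*n^2 + 120*n + 48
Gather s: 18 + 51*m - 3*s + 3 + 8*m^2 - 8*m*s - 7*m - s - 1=8*m^2 + 44*m + s*(-8*m - 4) + 20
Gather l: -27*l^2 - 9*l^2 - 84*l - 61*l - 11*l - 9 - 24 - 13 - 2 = -36*l^2 - 156*l - 48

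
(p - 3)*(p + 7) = p^2 + 4*p - 21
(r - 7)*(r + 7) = r^2 - 49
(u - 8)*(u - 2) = u^2 - 10*u + 16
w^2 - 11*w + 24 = (w - 8)*(w - 3)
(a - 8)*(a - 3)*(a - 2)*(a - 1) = a^4 - 14*a^3 + 59*a^2 - 94*a + 48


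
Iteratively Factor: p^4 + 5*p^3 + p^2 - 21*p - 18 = (p + 1)*(p^3 + 4*p^2 - 3*p - 18) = (p - 2)*(p + 1)*(p^2 + 6*p + 9) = (p - 2)*(p + 1)*(p + 3)*(p + 3)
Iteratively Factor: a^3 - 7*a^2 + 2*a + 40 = (a - 4)*(a^2 - 3*a - 10) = (a - 4)*(a + 2)*(a - 5)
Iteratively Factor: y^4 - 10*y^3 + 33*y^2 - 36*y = (y)*(y^3 - 10*y^2 + 33*y - 36) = y*(y - 3)*(y^2 - 7*y + 12) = y*(y - 3)^2*(y - 4)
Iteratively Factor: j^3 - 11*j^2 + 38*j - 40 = (j - 5)*(j^2 - 6*j + 8) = (j - 5)*(j - 4)*(j - 2)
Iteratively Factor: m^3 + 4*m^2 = (m)*(m^2 + 4*m) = m*(m + 4)*(m)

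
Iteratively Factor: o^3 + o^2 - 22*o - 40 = (o + 2)*(o^2 - o - 20) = (o - 5)*(o + 2)*(o + 4)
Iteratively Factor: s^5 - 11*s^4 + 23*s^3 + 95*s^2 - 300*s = (s)*(s^4 - 11*s^3 + 23*s^2 + 95*s - 300) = s*(s + 3)*(s^3 - 14*s^2 + 65*s - 100) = s*(s - 4)*(s + 3)*(s^2 - 10*s + 25) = s*(s - 5)*(s - 4)*(s + 3)*(s - 5)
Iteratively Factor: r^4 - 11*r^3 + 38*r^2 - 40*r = (r)*(r^3 - 11*r^2 + 38*r - 40) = r*(r - 5)*(r^2 - 6*r + 8) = r*(r - 5)*(r - 2)*(r - 4)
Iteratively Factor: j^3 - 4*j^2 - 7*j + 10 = (j + 2)*(j^2 - 6*j + 5) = (j - 5)*(j + 2)*(j - 1)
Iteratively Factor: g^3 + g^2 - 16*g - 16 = (g + 4)*(g^2 - 3*g - 4) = (g + 1)*(g + 4)*(g - 4)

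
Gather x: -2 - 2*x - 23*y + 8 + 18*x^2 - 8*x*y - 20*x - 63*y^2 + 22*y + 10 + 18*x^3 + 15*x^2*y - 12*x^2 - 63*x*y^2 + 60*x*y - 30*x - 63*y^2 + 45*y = 18*x^3 + x^2*(15*y + 6) + x*(-63*y^2 + 52*y - 52) - 126*y^2 + 44*y + 16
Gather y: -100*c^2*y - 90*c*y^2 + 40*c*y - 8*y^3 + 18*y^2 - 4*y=-8*y^3 + y^2*(18 - 90*c) + y*(-100*c^2 + 40*c - 4)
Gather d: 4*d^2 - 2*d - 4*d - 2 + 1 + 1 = 4*d^2 - 6*d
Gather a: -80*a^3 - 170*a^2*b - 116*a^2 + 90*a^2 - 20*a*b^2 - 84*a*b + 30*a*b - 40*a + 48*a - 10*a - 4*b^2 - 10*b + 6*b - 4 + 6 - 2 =-80*a^3 + a^2*(-170*b - 26) + a*(-20*b^2 - 54*b - 2) - 4*b^2 - 4*b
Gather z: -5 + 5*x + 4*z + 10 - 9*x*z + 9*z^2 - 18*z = 5*x + 9*z^2 + z*(-9*x - 14) + 5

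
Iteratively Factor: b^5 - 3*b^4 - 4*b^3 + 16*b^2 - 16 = (b + 2)*(b^4 - 5*b^3 + 6*b^2 + 4*b - 8) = (b - 2)*(b + 2)*(b^3 - 3*b^2 + 4) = (b - 2)*(b + 1)*(b + 2)*(b^2 - 4*b + 4) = (b - 2)^2*(b + 1)*(b + 2)*(b - 2)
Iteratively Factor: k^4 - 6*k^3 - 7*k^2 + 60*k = (k + 3)*(k^3 - 9*k^2 + 20*k) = k*(k + 3)*(k^2 - 9*k + 20) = k*(k - 5)*(k + 3)*(k - 4)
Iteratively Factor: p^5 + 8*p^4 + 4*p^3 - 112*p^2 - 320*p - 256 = (p + 2)*(p^4 + 6*p^3 - 8*p^2 - 96*p - 128) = (p + 2)*(p + 4)*(p^3 + 2*p^2 - 16*p - 32) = (p + 2)^2*(p + 4)*(p^2 - 16) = (p + 2)^2*(p + 4)^2*(p - 4)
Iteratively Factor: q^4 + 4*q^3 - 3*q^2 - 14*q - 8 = (q + 1)*(q^3 + 3*q^2 - 6*q - 8) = (q + 1)*(q + 4)*(q^2 - q - 2) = (q + 1)^2*(q + 4)*(q - 2)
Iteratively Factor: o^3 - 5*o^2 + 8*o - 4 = (o - 1)*(o^2 - 4*o + 4) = (o - 2)*(o - 1)*(o - 2)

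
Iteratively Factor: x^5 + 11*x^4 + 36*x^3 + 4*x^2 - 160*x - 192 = (x + 2)*(x^4 + 9*x^3 + 18*x^2 - 32*x - 96) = (x + 2)*(x + 4)*(x^3 + 5*x^2 - 2*x - 24) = (x + 2)*(x + 3)*(x + 4)*(x^2 + 2*x - 8) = (x + 2)*(x + 3)*(x + 4)^2*(x - 2)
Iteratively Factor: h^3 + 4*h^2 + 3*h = (h + 3)*(h^2 + h) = (h + 1)*(h + 3)*(h)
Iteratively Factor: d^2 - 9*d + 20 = (d - 5)*(d - 4)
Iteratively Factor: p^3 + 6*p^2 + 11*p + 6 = (p + 2)*(p^2 + 4*p + 3) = (p + 1)*(p + 2)*(p + 3)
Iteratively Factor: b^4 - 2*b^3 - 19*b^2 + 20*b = (b + 4)*(b^3 - 6*b^2 + 5*b) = (b - 5)*(b + 4)*(b^2 - b) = (b - 5)*(b - 1)*(b + 4)*(b)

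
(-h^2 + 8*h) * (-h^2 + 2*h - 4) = h^4 - 10*h^3 + 20*h^2 - 32*h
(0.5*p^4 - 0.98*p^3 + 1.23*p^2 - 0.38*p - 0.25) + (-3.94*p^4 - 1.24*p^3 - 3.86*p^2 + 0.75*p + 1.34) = -3.44*p^4 - 2.22*p^3 - 2.63*p^2 + 0.37*p + 1.09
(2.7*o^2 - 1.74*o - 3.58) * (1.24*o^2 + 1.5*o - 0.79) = 3.348*o^4 + 1.8924*o^3 - 9.1822*o^2 - 3.9954*o + 2.8282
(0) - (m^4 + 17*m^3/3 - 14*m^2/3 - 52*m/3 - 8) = -m^4 - 17*m^3/3 + 14*m^2/3 + 52*m/3 + 8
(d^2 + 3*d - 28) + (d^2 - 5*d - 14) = 2*d^2 - 2*d - 42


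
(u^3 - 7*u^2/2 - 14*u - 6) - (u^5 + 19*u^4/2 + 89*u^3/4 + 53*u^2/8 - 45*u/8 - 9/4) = -u^5 - 19*u^4/2 - 85*u^3/4 - 81*u^2/8 - 67*u/8 - 15/4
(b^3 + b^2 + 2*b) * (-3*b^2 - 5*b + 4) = -3*b^5 - 8*b^4 - 7*b^3 - 6*b^2 + 8*b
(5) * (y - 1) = 5*y - 5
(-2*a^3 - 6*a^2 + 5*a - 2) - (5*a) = -2*a^3 - 6*a^2 - 2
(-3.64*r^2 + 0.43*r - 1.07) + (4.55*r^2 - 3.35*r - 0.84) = 0.91*r^2 - 2.92*r - 1.91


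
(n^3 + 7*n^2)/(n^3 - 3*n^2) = (n + 7)/(n - 3)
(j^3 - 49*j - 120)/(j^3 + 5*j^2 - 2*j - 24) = (j^2 - 3*j - 40)/(j^2 + 2*j - 8)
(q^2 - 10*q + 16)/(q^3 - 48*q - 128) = (q - 2)/(q^2 + 8*q + 16)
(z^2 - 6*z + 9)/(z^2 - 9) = (z - 3)/(z + 3)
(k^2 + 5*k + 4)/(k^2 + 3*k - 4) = (k + 1)/(k - 1)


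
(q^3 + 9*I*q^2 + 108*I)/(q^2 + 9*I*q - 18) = (q^2 + 3*I*q + 18)/(q + 3*I)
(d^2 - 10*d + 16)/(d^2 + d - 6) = (d - 8)/(d + 3)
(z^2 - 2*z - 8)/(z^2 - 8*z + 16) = (z + 2)/(z - 4)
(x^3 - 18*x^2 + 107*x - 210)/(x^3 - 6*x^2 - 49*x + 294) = (x - 5)/(x + 7)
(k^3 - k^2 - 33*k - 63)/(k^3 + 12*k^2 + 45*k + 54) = (k - 7)/(k + 6)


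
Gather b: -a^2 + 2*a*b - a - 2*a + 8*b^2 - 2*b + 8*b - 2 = -a^2 - 3*a + 8*b^2 + b*(2*a + 6) - 2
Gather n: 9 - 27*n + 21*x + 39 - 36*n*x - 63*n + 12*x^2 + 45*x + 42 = n*(-36*x - 90) + 12*x^2 + 66*x + 90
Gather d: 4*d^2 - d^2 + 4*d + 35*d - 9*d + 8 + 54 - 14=3*d^2 + 30*d + 48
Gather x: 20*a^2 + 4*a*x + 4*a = 20*a^2 + 4*a*x + 4*a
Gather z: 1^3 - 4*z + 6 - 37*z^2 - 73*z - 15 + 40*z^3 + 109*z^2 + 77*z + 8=40*z^3 + 72*z^2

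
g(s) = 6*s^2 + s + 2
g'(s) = 12*s + 1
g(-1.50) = 14.00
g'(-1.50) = -17.00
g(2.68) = 47.77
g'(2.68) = 33.16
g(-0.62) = 3.69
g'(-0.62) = -6.44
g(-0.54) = 3.21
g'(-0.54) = -5.48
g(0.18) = 2.37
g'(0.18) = 3.16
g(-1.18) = 9.17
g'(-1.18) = -13.16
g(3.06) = 61.24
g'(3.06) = 37.72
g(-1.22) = 9.71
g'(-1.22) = -13.64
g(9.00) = 497.00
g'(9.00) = 109.00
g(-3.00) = 53.00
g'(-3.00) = -35.00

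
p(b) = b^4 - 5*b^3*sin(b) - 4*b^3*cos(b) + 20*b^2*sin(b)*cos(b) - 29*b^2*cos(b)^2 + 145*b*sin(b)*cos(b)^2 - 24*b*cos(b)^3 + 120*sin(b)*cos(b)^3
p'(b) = 4*b^3*sin(b) - 5*b^3*cos(b) + 4*b^3 - 20*b^2*sin(b)^2 + 58*b^2*sin(b)*cos(b) - 15*b^2*sin(b) + 20*b^2*cos(b)^2 - 12*b^2*cos(b) - 290*b*sin(b)^2*cos(b) + 72*b*sin(b)*cos(b)^2 + 40*b*sin(b)*cos(b) + 145*b*cos(b)^3 - 58*b*cos(b)^2 - 360*sin(b)^2*cos(b)^2 + 145*sin(b)*cos(b)^2 + 120*cos(b)^4 - 24*cos(b)^3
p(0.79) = 57.95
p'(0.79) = -38.49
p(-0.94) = 5.09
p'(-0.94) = -3.56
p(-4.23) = 118.55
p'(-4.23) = -1861.29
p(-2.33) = 54.65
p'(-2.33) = 33.81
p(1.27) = 13.04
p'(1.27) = -111.53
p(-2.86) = -155.65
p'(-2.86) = 755.46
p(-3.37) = -544.18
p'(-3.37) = 488.22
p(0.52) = 54.69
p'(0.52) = 61.83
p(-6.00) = 1591.07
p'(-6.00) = 131.30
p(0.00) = 0.00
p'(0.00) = 96.00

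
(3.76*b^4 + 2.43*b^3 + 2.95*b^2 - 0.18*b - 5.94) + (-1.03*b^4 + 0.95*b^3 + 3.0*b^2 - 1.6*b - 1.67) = 2.73*b^4 + 3.38*b^3 + 5.95*b^2 - 1.78*b - 7.61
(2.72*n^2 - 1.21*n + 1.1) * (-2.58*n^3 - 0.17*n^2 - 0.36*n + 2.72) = -7.0176*n^5 + 2.6594*n^4 - 3.6115*n^3 + 7.647*n^2 - 3.6872*n + 2.992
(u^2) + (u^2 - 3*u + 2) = 2*u^2 - 3*u + 2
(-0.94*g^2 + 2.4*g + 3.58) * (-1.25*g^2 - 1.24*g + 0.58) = 1.175*g^4 - 1.8344*g^3 - 7.9962*g^2 - 3.0472*g + 2.0764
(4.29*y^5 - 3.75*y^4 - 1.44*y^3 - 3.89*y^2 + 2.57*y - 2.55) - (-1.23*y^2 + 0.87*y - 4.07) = 4.29*y^5 - 3.75*y^4 - 1.44*y^3 - 2.66*y^2 + 1.7*y + 1.52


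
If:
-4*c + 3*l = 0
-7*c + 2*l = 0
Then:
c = 0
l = 0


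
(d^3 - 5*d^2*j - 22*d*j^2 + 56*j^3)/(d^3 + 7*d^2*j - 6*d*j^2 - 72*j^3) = (d^2 - 9*d*j + 14*j^2)/(d^2 + 3*d*j - 18*j^2)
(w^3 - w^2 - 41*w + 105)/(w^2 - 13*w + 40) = (w^2 + 4*w - 21)/(w - 8)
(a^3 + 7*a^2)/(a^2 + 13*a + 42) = a^2/(a + 6)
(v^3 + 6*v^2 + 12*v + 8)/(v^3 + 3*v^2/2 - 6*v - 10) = 2*(v + 2)/(2*v - 5)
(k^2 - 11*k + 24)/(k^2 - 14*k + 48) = (k - 3)/(k - 6)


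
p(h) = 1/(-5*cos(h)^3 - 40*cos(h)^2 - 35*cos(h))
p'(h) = (-15*sin(h)*cos(h)^2 - 80*sin(h)*cos(h) - 35*sin(h))/(-5*cos(h)^3 - 40*cos(h)^2 - 35*cos(h))^2 = (3*sin(h)^2 - 16*cos(h) - 10)*sin(h)/(5*(cos(h)^2 + 8*cos(h) + 7)^2*cos(h)^2)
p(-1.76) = 0.19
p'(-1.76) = 0.74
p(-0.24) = -0.01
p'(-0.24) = 0.01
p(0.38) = -0.01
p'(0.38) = -0.01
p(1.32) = -0.09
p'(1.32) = -0.43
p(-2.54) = 0.22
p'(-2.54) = -0.59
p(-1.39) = -0.13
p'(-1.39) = 0.85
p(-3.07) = 13.04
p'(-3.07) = -363.35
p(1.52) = -0.53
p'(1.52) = -11.04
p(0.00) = -0.01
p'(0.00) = 0.00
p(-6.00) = -0.01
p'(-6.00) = -0.00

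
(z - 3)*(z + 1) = z^2 - 2*z - 3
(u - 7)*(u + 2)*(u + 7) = u^3 + 2*u^2 - 49*u - 98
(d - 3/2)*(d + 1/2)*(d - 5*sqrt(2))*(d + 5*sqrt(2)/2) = d^4 - 5*sqrt(2)*d^3/2 - d^3 - 103*d^2/4 + 5*sqrt(2)*d^2/2 + 15*sqrt(2)*d/8 + 25*d + 75/4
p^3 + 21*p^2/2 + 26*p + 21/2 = (p + 1/2)*(p + 3)*(p + 7)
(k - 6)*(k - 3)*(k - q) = k^3 - k^2*q - 9*k^2 + 9*k*q + 18*k - 18*q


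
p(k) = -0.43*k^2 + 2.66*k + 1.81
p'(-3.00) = 5.24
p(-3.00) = -10.04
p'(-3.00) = 5.24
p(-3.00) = -10.04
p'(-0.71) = 3.27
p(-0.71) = -0.30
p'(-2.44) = 4.76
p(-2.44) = -7.24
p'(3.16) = -0.06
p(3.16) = 5.92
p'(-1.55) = 3.99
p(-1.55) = -3.35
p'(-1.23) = 3.72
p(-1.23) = -2.11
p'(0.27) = 2.43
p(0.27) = 2.50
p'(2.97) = 0.11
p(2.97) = 5.92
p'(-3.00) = 5.24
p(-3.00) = -10.04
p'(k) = 2.66 - 0.86*k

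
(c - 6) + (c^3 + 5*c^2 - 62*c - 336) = c^3 + 5*c^2 - 61*c - 342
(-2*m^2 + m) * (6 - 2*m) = 4*m^3 - 14*m^2 + 6*m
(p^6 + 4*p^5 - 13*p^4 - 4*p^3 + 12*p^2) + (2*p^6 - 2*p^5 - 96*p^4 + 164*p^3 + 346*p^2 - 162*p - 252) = 3*p^6 + 2*p^5 - 109*p^4 + 160*p^3 + 358*p^2 - 162*p - 252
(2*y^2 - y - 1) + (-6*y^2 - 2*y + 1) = -4*y^2 - 3*y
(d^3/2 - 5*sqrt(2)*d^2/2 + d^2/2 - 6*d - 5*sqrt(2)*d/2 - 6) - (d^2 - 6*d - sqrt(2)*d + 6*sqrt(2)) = d^3/2 - 5*sqrt(2)*d^2/2 - d^2/2 - 3*sqrt(2)*d/2 - 6*sqrt(2) - 6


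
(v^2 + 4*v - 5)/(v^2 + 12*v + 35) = (v - 1)/(v + 7)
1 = 1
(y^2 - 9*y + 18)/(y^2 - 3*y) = (y - 6)/y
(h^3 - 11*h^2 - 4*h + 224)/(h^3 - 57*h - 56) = (h^2 - 3*h - 28)/(h^2 + 8*h + 7)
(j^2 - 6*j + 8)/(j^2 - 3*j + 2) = (j - 4)/(j - 1)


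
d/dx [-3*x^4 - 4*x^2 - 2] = -12*x^3 - 8*x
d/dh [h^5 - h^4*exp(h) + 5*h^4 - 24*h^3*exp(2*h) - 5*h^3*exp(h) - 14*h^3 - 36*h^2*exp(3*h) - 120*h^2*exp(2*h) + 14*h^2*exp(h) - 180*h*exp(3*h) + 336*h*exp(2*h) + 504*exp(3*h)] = -h^4*exp(h) + 5*h^4 - 48*h^3*exp(2*h) - 9*h^3*exp(h) + 20*h^3 - 108*h^2*exp(3*h) - 312*h^2*exp(2*h) - h^2*exp(h) - 42*h^2 - 612*h*exp(3*h) + 432*h*exp(2*h) + 28*h*exp(h) + 1332*exp(3*h) + 336*exp(2*h)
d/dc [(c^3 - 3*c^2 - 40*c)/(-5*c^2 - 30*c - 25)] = (-c^2 - 2*c + 8)/(5*(c^2 + 2*c + 1))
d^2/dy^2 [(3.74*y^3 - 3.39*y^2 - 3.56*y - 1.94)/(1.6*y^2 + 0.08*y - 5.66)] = (1.4210854715202e-14*y^5 + 50.427392*y^3 - 224.158272*y^2 + 523.952784*y - 255.587416)/(4.096*y^6 + 0.6144*y^5 - 43.43808*y^4 - 4.346368*y^3 + 153.662208*y^2 + 7.688544*y - 181.321496)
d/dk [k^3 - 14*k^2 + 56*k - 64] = 3*k^2 - 28*k + 56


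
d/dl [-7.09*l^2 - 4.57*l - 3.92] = -14.18*l - 4.57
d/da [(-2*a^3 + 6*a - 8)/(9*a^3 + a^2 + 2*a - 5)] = 2*(-a^4 - 58*a^3 + 120*a^2 + 8*a - 7)/(81*a^6 + 18*a^5 + 37*a^4 - 86*a^3 - 6*a^2 - 20*a + 25)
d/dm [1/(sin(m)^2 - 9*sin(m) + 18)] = (9 - 2*sin(m))*cos(m)/(sin(m)^2 - 9*sin(m) + 18)^2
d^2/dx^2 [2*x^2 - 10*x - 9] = 4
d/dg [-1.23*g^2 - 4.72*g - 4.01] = -2.46*g - 4.72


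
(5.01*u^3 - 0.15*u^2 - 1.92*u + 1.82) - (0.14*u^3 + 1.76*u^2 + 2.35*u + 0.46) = 4.87*u^3 - 1.91*u^2 - 4.27*u + 1.36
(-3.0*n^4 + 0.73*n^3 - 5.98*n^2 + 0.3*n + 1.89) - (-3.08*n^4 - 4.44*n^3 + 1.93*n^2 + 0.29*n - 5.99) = 0.0800000000000001*n^4 + 5.17*n^3 - 7.91*n^2 + 0.01*n + 7.88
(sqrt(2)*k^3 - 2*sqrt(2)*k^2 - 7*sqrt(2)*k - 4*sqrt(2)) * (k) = sqrt(2)*k^4 - 2*sqrt(2)*k^3 - 7*sqrt(2)*k^2 - 4*sqrt(2)*k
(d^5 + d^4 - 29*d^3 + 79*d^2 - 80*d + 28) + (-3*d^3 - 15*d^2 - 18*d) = d^5 + d^4 - 32*d^3 + 64*d^2 - 98*d + 28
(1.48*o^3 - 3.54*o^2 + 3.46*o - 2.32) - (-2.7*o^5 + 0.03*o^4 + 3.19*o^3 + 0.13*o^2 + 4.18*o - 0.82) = 2.7*o^5 - 0.03*o^4 - 1.71*o^3 - 3.67*o^2 - 0.72*o - 1.5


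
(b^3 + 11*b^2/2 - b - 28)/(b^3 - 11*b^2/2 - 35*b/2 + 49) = (b + 4)/(b - 7)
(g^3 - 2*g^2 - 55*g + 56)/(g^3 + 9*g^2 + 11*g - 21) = (g - 8)/(g + 3)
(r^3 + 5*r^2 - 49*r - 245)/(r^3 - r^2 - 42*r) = (r^2 + 12*r + 35)/(r*(r + 6))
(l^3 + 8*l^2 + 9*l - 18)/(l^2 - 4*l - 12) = (-l^3 - 8*l^2 - 9*l + 18)/(-l^2 + 4*l + 12)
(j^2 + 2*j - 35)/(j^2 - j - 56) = (j - 5)/(j - 8)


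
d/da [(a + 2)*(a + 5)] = 2*a + 7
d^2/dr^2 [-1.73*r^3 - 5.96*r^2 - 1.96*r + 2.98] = -10.38*r - 11.92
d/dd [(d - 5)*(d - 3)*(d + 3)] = 3*d^2 - 10*d - 9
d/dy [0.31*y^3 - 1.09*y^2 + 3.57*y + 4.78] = 0.93*y^2 - 2.18*y + 3.57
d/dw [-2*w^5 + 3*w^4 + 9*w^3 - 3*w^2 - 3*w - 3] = -10*w^4 + 12*w^3 + 27*w^2 - 6*w - 3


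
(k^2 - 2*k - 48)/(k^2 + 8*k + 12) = (k - 8)/(k + 2)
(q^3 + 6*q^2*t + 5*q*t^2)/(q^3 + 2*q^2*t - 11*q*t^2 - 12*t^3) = q*(q + 5*t)/(q^2 + q*t - 12*t^2)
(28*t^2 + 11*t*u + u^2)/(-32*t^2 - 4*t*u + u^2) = (-7*t - u)/(8*t - u)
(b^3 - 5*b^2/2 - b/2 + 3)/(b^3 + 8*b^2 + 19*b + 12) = (b^2 - 7*b/2 + 3)/(b^2 + 7*b + 12)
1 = 1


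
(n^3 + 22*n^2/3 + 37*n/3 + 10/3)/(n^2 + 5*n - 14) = (3*n^3 + 22*n^2 + 37*n + 10)/(3*(n^2 + 5*n - 14))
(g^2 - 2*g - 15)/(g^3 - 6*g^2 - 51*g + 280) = (g + 3)/(g^2 - g - 56)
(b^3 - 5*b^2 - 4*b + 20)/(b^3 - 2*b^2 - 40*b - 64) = (b^2 - 7*b + 10)/(b^2 - 4*b - 32)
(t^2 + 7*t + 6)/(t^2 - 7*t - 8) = (t + 6)/(t - 8)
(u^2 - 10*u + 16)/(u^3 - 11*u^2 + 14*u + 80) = (u - 2)/(u^2 - 3*u - 10)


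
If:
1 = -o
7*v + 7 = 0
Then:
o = -1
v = -1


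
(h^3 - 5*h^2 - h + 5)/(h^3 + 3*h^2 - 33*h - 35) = (h - 1)/(h + 7)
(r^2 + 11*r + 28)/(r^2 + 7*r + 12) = (r + 7)/(r + 3)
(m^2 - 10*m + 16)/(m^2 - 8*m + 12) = (m - 8)/(m - 6)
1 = 1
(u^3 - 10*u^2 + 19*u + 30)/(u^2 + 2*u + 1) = (u^2 - 11*u + 30)/(u + 1)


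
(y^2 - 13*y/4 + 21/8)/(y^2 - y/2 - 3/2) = (y - 7/4)/(y + 1)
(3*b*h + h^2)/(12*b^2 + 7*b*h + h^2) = h/(4*b + h)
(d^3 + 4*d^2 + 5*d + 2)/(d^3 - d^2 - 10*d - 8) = (d + 1)/(d - 4)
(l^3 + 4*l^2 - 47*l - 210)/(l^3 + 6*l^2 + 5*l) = (l^2 - l - 42)/(l*(l + 1))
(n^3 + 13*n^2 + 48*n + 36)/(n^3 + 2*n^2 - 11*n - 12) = (n^2 + 12*n + 36)/(n^2 + n - 12)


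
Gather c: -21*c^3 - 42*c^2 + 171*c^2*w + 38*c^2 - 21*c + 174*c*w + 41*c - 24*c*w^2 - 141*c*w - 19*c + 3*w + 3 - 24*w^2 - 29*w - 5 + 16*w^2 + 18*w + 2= -21*c^3 + c^2*(171*w - 4) + c*(-24*w^2 + 33*w + 1) - 8*w^2 - 8*w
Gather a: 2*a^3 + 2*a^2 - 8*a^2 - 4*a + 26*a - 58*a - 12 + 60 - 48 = 2*a^3 - 6*a^2 - 36*a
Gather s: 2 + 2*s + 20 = 2*s + 22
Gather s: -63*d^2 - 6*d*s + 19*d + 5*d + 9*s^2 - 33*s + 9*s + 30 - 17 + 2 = -63*d^2 + 24*d + 9*s^2 + s*(-6*d - 24) + 15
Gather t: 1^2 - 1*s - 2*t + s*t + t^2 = -s + t^2 + t*(s - 2) + 1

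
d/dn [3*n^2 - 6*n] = 6*n - 6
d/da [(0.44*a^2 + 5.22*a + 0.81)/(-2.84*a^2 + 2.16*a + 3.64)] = (15.7752*a^2 + 7.804*a + 17.2512)/(8.0656*a^4 - 12.2688*a^3 - 16.0096*a^2 + 15.7248*a + 13.2496)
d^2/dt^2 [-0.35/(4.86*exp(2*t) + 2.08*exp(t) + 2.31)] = ((6.804*exp(t) + 0.728)*(4.86*exp(2*t) + 2.08*exp(t) + 2.31) - 0.35*(9.72*exp(t) + 2.08)*(19.44*exp(t) + 4.16)*exp(t))*exp(t)/(4.86*exp(2*t) + 2.08*exp(t) + 2.31)^3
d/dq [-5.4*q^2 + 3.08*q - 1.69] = 3.08 - 10.8*q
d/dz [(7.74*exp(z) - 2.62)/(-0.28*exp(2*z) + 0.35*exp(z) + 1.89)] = (2.1672*exp(2*z) - 1.4672*exp(z) + 15.5456)*exp(z)/(0.0784*exp(4*z) - 0.196*exp(3*z) - 0.9359*exp(2*z) + 1.323*exp(z) + 3.5721)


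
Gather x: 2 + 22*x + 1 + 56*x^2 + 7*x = 56*x^2 + 29*x + 3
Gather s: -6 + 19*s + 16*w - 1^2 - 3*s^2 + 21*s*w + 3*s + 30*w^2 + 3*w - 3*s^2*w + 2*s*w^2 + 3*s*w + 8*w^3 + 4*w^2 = s^2*(-3*w - 3) + s*(2*w^2 + 24*w + 22) + 8*w^3 + 34*w^2 + 19*w - 7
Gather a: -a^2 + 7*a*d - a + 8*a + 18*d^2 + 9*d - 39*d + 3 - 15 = -a^2 + a*(7*d + 7) + 18*d^2 - 30*d - 12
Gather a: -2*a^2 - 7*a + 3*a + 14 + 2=-2*a^2 - 4*a + 16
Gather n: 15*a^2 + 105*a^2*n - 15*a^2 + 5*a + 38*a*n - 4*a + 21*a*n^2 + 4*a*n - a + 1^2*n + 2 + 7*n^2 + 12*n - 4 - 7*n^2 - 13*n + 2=21*a*n^2 + n*(105*a^2 + 42*a)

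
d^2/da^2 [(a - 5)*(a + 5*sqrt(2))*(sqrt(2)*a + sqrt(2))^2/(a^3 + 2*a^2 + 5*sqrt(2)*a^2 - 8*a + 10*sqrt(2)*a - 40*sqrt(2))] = 36*(a^3 - 15*a^2 - 6*a - 44)/(a^6 + 6*a^5 - 12*a^4 - 88*a^3 + 96*a^2 + 384*a - 512)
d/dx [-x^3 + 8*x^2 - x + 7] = -3*x^2 + 16*x - 1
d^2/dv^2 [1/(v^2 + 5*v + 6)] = 2*(-v^2 - 5*v + (2*v + 5)^2 - 6)/(v^2 + 5*v + 6)^3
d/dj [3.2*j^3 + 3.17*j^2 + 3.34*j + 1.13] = 9.6*j^2 + 6.34*j + 3.34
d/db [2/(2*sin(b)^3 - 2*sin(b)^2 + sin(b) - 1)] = 2*(-6*sin(b)^2 + 4*sin(b) - 1)*cos(b)/((2 - cos(2*b))^2*(sin(b) - 1)^2)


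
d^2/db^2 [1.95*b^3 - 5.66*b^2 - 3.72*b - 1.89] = 11.7*b - 11.32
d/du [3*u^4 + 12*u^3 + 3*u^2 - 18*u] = 12*u^3 + 36*u^2 + 6*u - 18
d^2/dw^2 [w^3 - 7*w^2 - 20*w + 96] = 6*w - 14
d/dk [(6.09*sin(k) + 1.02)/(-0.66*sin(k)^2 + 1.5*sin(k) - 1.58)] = (4.0194*sin(k)^2 + 1.3464*sin(k) - 11.1522)*cos(k)/(0.4356*sin(k)^4 - 1.98*sin(k)^3 + 4.3356*sin(k)^2 - 4.74*sin(k) + 2.4964)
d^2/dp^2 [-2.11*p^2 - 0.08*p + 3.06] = -4.22000000000000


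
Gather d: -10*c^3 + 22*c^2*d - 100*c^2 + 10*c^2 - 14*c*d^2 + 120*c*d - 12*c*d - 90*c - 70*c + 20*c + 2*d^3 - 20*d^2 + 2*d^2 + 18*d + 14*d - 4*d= -10*c^3 - 90*c^2 - 140*c + 2*d^3 + d^2*(-14*c - 18) + d*(22*c^2 + 108*c + 28)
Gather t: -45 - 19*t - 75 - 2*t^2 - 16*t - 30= -2*t^2 - 35*t - 150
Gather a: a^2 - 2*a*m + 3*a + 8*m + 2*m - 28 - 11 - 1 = a^2 + a*(3 - 2*m) + 10*m - 40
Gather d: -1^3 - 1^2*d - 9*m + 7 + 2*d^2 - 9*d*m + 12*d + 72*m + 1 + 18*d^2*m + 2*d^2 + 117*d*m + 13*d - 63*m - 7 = d^2*(18*m + 4) + d*(108*m + 24)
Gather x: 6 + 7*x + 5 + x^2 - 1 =x^2 + 7*x + 10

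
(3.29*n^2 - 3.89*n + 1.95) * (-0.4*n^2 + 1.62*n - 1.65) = -1.316*n^4 + 6.8858*n^3 - 12.5103*n^2 + 9.5775*n - 3.2175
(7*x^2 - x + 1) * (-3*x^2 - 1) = -21*x^4 + 3*x^3 - 10*x^2 + x - 1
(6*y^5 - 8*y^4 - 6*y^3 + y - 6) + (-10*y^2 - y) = 6*y^5 - 8*y^4 - 6*y^3 - 10*y^2 - 6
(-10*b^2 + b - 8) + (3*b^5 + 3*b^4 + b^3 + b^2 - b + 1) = 3*b^5 + 3*b^4 + b^3 - 9*b^2 - 7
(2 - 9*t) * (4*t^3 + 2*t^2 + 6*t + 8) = -36*t^4 - 10*t^3 - 50*t^2 - 60*t + 16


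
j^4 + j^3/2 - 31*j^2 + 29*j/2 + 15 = (j - 5)*(j - 1)*(j + 1/2)*(j + 6)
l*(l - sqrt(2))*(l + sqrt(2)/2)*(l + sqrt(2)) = l^4 + sqrt(2)*l^3/2 - 2*l^2 - sqrt(2)*l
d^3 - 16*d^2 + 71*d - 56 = (d - 8)*(d - 7)*(d - 1)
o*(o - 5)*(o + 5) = o^3 - 25*o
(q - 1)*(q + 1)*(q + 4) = q^3 + 4*q^2 - q - 4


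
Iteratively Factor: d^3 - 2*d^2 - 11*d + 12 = (d + 3)*(d^2 - 5*d + 4) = (d - 1)*(d + 3)*(d - 4)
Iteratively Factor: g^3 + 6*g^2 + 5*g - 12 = (g + 4)*(g^2 + 2*g - 3) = (g + 3)*(g + 4)*(g - 1)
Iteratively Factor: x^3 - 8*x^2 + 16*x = (x)*(x^2 - 8*x + 16) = x*(x - 4)*(x - 4)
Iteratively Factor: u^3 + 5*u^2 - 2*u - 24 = (u - 2)*(u^2 + 7*u + 12) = (u - 2)*(u + 4)*(u + 3)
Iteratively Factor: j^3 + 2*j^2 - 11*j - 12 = (j + 1)*(j^2 + j - 12) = (j - 3)*(j + 1)*(j + 4)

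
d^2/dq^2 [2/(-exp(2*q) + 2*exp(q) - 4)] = 4*(-4*(1 - exp(q))^2*exp(q) + (2*exp(q) - 1)*(exp(2*q) - 2*exp(q) + 4))*exp(q)/(exp(2*q) - 2*exp(q) + 4)^3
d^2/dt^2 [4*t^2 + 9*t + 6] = 8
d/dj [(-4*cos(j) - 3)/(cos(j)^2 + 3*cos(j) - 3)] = (4*sin(j)^2 - 6*cos(j) - 25)*sin(j)/(cos(j)^2 + 3*cos(j) - 3)^2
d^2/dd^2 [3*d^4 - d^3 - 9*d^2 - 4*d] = 36*d^2 - 6*d - 18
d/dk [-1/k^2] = 2/k^3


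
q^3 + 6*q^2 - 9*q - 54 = (q - 3)*(q + 3)*(q + 6)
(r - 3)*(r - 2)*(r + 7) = r^3 + 2*r^2 - 29*r + 42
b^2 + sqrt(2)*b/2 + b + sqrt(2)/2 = (b + 1)*(b + sqrt(2)/2)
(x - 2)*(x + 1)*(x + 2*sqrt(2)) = x^3 - x^2 + 2*sqrt(2)*x^2 - 2*sqrt(2)*x - 2*x - 4*sqrt(2)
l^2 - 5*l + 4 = (l - 4)*(l - 1)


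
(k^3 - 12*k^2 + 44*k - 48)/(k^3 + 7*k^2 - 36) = (k^2 - 10*k + 24)/(k^2 + 9*k + 18)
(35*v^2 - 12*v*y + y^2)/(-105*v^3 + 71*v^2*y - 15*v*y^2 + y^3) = 1/(-3*v + y)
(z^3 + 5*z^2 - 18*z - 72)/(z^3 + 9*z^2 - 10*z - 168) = (z + 3)/(z + 7)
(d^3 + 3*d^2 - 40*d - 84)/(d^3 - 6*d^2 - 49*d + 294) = (d + 2)/(d - 7)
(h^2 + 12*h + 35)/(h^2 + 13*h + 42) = (h + 5)/(h + 6)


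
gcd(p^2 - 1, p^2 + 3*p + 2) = p + 1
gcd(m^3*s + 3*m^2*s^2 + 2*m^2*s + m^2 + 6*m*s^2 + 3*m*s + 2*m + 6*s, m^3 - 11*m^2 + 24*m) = 1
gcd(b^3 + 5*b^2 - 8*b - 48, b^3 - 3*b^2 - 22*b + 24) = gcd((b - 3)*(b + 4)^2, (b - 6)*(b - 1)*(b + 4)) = b + 4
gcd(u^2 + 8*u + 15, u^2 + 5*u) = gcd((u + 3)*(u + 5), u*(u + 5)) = u + 5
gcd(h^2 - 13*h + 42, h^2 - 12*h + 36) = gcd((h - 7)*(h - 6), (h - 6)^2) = h - 6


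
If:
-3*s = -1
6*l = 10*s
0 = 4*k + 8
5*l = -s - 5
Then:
No Solution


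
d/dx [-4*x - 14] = -4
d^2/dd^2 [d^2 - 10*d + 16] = 2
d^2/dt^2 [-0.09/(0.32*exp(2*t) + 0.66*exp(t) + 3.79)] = ((0.1152*exp(t) + 0.0594)*(0.32*exp(2*t) + 0.66*exp(t) + 3.79) - 0.09*(0.64*exp(t) + 0.66)*(1.28*exp(t) + 1.32)*exp(t))*exp(t)/(0.32*exp(2*t) + 0.66*exp(t) + 3.79)^3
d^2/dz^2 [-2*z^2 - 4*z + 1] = -4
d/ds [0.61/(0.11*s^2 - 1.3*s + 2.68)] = (0.793 - 0.1342*s)/(0.11*s^2 - 1.3*s + 2.68)^2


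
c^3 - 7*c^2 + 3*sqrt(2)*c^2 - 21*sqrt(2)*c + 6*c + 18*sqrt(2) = (c - 6)*(c - 1)*(c + 3*sqrt(2))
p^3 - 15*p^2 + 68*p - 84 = (p - 7)*(p - 6)*(p - 2)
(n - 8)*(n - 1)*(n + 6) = n^3 - 3*n^2 - 46*n + 48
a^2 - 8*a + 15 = (a - 5)*(a - 3)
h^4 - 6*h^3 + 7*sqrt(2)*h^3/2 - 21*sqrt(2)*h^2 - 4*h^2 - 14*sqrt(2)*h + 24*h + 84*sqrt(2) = (h - 6)*(h - 2)*(h + 2)*(h + 7*sqrt(2)/2)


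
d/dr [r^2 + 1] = 2*r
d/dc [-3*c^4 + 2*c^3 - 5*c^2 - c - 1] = -12*c^3 + 6*c^2 - 10*c - 1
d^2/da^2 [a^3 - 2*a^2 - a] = 6*a - 4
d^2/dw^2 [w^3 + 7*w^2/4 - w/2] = 6*w + 7/2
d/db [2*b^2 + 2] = 4*b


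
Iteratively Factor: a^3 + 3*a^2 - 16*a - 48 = (a + 4)*(a^2 - a - 12) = (a + 3)*(a + 4)*(a - 4)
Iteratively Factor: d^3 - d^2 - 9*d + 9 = (d + 3)*(d^2 - 4*d + 3) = (d - 3)*(d + 3)*(d - 1)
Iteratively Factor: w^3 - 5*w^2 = (w - 5)*(w^2) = w*(w - 5)*(w)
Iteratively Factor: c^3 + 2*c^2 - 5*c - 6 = (c + 3)*(c^2 - c - 2) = (c - 2)*(c + 3)*(c + 1)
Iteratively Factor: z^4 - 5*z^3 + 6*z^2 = (z - 2)*(z^3 - 3*z^2) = z*(z - 2)*(z^2 - 3*z) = z*(z - 3)*(z - 2)*(z)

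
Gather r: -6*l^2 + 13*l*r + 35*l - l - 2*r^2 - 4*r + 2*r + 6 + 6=-6*l^2 + 34*l - 2*r^2 + r*(13*l - 2) + 12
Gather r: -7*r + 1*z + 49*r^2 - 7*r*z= 49*r^2 + r*(-7*z - 7) + z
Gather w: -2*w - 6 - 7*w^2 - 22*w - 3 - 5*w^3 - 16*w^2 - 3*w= -5*w^3 - 23*w^2 - 27*w - 9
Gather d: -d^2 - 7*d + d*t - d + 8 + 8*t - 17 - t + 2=-d^2 + d*(t - 8) + 7*t - 7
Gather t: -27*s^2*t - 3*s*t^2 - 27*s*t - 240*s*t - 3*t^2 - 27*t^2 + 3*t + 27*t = t^2*(-3*s - 30) + t*(-27*s^2 - 267*s + 30)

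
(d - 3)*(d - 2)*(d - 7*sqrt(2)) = d^3 - 7*sqrt(2)*d^2 - 5*d^2 + 6*d + 35*sqrt(2)*d - 42*sqrt(2)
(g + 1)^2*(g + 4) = g^3 + 6*g^2 + 9*g + 4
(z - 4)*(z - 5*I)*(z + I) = z^3 - 4*z^2 - 4*I*z^2 + 5*z + 16*I*z - 20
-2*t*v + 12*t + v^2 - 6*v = (-2*t + v)*(v - 6)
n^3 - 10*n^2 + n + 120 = (n - 8)*(n - 5)*(n + 3)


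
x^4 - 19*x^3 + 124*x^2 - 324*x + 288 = (x - 8)*(x - 6)*(x - 3)*(x - 2)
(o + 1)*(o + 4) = o^2 + 5*o + 4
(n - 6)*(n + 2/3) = n^2 - 16*n/3 - 4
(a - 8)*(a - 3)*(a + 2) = a^3 - 9*a^2 + 2*a + 48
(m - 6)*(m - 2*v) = m^2 - 2*m*v - 6*m + 12*v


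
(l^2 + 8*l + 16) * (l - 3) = l^3 + 5*l^2 - 8*l - 48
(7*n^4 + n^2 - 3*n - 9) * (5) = 35*n^4 + 5*n^2 - 15*n - 45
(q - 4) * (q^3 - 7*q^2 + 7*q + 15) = q^4 - 11*q^3 + 35*q^2 - 13*q - 60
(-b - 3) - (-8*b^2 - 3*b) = 8*b^2 + 2*b - 3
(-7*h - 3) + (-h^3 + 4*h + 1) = -h^3 - 3*h - 2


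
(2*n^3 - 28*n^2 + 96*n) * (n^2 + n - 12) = 2*n^5 - 26*n^4 + 44*n^3 + 432*n^2 - 1152*n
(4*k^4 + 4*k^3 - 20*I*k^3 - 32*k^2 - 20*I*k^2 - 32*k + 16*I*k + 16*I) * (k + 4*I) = 4*k^5 + 4*k^4 - 4*I*k^4 + 48*k^3 - 4*I*k^3 + 48*k^2 - 112*I*k^2 - 64*k - 112*I*k - 64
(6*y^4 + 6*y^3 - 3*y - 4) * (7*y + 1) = 42*y^5 + 48*y^4 + 6*y^3 - 21*y^2 - 31*y - 4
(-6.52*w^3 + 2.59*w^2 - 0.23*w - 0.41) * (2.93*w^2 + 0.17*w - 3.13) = -19.1036*w^5 + 6.4803*w^4 + 20.174*w^3 - 9.3471*w^2 + 0.6502*w + 1.2833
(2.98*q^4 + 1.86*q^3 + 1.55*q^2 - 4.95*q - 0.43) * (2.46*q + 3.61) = 7.3308*q^5 + 15.3334*q^4 + 10.5276*q^3 - 6.5815*q^2 - 18.9273*q - 1.5523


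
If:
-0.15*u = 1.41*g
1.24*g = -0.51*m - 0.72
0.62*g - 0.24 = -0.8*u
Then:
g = -0.03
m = -1.33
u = 0.33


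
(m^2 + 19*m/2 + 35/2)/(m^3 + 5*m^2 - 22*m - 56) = (m + 5/2)/(m^2 - 2*m - 8)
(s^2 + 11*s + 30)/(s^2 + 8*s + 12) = (s + 5)/(s + 2)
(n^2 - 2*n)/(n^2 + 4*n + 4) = n*(n - 2)/(n^2 + 4*n + 4)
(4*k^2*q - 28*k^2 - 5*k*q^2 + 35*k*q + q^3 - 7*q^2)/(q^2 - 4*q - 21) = (4*k^2 - 5*k*q + q^2)/(q + 3)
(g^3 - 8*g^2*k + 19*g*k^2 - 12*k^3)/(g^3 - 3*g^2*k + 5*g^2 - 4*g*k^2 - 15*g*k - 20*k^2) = (g^2 - 4*g*k + 3*k^2)/(g^2 + g*k + 5*g + 5*k)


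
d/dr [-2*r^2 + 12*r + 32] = 12 - 4*r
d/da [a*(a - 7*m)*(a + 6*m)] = 3*a^2 - 2*a*m - 42*m^2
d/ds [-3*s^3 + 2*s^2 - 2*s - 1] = -9*s^2 + 4*s - 2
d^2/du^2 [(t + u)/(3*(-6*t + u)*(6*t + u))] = 2*(-36*t^3 - 108*t^2*u - 3*t*u^2 - u^3)/(3*(46656*t^6 - 3888*t^4*u^2 + 108*t^2*u^4 - u^6))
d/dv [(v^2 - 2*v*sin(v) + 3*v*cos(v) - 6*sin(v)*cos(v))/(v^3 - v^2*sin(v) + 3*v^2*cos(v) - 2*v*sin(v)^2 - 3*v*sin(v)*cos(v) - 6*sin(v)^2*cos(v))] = -(cos(v) + 1)/(v + sin(v))^2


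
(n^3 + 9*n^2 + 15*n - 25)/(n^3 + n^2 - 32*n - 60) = (n^2 + 4*n - 5)/(n^2 - 4*n - 12)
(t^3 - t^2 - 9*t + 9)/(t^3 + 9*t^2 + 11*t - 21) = (t - 3)/(t + 7)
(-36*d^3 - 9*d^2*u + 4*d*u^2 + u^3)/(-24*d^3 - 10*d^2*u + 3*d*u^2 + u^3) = (3*d + u)/(2*d + u)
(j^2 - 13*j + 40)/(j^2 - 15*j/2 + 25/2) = 2*(j - 8)/(2*j - 5)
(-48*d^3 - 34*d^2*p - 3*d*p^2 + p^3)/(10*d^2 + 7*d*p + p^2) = (-24*d^2 - 5*d*p + p^2)/(5*d + p)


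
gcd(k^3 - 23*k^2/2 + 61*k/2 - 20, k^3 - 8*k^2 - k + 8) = k^2 - 9*k + 8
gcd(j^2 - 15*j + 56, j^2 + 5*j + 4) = 1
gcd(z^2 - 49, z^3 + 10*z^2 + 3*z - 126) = z + 7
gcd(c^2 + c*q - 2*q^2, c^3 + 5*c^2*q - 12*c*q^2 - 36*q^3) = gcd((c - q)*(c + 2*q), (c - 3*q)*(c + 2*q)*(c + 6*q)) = c + 2*q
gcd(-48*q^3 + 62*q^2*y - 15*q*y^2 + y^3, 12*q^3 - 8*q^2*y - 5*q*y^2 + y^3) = 6*q^2 - 7*q*y + y^2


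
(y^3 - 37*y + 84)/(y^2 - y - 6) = (y^2 + 3*y - 28)/(y + 2)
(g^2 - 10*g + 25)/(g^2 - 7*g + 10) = (g - 5)/(g - 2)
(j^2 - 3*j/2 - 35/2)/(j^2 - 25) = (j + 7/2)/(j + 5)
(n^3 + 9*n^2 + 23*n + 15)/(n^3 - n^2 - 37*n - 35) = (n + 3)/(n - 7)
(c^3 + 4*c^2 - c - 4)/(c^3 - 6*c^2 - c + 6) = (c + 4)/(c - 6)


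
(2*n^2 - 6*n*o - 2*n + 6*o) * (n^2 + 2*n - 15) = 2*n^4 - 6*n^3*o + 2*n^3 - 6*n^2*o - 34*n^2 + 102*n*o + 30*n - 90*o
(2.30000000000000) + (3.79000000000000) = 6.09000000000000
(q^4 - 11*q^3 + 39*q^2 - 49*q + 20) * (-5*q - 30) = -5*q^5 + 25*q^4 + 135*q^3 - 925*q^2 + 1370*q - 600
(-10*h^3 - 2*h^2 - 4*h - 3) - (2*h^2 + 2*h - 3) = -10*h^3 - 4*h^2 - 6*h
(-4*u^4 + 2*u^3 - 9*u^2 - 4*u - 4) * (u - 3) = -4*u^5 + 14*u^4 - 15*u^3 + 23*u^2 + 8*u + 12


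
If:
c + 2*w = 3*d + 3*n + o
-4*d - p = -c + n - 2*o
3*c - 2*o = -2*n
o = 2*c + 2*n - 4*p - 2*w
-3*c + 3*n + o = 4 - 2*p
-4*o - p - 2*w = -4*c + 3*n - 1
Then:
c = -1148/1229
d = -1071/1229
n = 635/1229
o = -1087/1229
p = 327/1229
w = -1247/2458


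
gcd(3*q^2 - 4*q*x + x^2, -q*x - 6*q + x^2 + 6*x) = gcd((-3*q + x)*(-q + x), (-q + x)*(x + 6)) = -q + x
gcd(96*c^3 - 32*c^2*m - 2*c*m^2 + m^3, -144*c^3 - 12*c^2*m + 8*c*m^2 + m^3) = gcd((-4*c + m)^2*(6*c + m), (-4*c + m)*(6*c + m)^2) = 24*c^2 - 2*c*m - m^2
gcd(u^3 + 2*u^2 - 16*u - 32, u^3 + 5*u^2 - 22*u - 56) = u^2 - 2*u - 8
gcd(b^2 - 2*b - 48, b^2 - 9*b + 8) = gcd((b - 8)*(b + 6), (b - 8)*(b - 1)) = b - 8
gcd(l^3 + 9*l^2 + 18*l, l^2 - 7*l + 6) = 1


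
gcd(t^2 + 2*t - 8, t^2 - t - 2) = t - 2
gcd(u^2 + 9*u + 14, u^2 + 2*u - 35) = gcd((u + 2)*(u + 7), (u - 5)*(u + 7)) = u + 7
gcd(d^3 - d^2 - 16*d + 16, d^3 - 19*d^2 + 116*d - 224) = d - 4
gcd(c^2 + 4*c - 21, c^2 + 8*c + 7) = c + 7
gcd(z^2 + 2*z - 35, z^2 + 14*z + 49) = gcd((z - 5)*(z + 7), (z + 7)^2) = z + 7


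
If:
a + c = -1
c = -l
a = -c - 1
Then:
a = l - 1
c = -l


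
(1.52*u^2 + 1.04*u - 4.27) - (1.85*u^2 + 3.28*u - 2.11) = -0.33*u^2 - 2.24*u - 2.16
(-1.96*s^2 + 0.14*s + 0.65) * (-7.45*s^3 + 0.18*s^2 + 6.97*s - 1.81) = 14.602*s^5 - 1.3958*s^4 - 18.4785*s^3 + 4.6404*s^2 + 4.2771*s - 1.1765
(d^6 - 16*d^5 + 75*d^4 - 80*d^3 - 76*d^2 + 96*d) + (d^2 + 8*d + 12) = d^6 - 16*d^5 + 75*d^4 - 80*d^3 - 75*d^2 + 104*d + 12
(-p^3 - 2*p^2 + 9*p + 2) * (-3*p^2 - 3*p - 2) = 3*p^5 + 9*p^4 - 19*p^3 - 29*p^2 - 24*p - 4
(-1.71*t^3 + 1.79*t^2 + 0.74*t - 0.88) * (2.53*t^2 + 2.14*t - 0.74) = -4.3263*t^5 + 0.8693*t^4 + 6.9682*t^3 - 1.9674*t^2 - 2.4308*t + 0.6512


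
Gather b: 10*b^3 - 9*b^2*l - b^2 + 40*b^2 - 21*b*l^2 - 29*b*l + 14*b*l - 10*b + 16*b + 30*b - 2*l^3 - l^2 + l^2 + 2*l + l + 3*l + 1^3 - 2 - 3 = 10*b^3 + b^2*(39 - 9*l) + b*(-21*l^2 - 15*l + 36) - 2*l^3 + 6*l - 4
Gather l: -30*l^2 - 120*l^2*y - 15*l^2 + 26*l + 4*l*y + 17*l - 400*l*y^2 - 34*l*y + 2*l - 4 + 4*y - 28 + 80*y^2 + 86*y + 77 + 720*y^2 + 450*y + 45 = l^2*(-120*y - 45) + l*(-400*y^2 - 30*y + 45) + 800*y^2 + 540*y + 90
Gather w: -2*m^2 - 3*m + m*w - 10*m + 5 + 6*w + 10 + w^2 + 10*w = -2*m^2 - 13*m + w^2 + w*(m + 16) + 15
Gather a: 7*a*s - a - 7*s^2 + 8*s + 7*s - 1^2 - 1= a*(7*s - 1) - 7*s^2 + 15*s - 2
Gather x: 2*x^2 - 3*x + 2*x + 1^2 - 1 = 2*x^2 - x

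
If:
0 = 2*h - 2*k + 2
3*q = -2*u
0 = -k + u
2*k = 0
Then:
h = -1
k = 0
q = 0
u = 0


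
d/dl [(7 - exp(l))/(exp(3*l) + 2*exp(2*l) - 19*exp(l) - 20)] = ((exp(l) - 7)*(3*exp(2*l) + 4*exp(l) - 19) - exp(3*l) - 2*exp(2*l) + 19*exp(l) + 20)*exp(l)/(exp(3*l) + 2*exp(2*l) - 19*exp(l) - 20)^2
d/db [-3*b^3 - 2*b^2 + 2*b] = -9*b^2 - 4*b + 2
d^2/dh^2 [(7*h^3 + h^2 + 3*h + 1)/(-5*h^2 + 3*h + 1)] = 2*(-188*h^3 - 153*h^2 - 21*h - 6)/(125*h^6 - 225*h^5 + 60*h^4 + 63*h^3 - 12*h^2 - 9*h - 1)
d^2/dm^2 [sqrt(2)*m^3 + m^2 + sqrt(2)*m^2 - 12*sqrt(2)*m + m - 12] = 6*sqrt(2)*m + 2 + 2*sqrt(2)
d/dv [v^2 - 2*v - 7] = 2*v - 2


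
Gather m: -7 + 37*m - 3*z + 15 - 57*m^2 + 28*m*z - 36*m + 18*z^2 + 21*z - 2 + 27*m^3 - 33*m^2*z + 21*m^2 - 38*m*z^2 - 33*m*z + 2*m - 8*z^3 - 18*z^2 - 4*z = 27*m^3 + m^2*(-33*z - 36) + m*(-38*z^2 - 5*z + 3) - 8*z^3 + 14*z + 6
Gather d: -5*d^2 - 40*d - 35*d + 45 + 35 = -5*d^2 - 75*d + 80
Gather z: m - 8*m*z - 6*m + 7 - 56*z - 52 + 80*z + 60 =-5*m + z*(24 - 8*m) + 15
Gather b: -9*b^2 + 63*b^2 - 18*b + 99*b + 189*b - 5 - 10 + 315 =54*b^2 + 270*b + 300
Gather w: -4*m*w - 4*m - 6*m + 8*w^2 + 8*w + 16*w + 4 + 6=-10*m + 8*w^2 + w*(24 - 4*m) + 10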